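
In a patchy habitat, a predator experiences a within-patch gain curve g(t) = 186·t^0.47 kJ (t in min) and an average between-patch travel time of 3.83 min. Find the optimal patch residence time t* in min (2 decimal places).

3.40 min

By the marginal value theorem, leave when the instantaneous gain rate g'(t) equals the habitat-wide average g(t)/(T + t).
g'(t) = 0.47·186·t^-0.53. Setting 0.47·186·t^-0.53 = 186·t^0.47/(3.83+t) gives 0.47(3.83+t) = t, so 0.53·t = 0.47×3.83.
t* = 0.47×3.83/0.53 = 3.396 min.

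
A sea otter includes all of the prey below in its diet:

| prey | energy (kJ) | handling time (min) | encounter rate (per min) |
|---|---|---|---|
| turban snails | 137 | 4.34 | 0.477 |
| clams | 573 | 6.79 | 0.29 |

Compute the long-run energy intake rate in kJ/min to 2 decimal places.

R = Σλ_iE_i / (1 + Σλ_ih_i)
Numerator: 0.477×137 + 0.29×573 = 231.5
Denominator: 1 + 0.477×4.34 + 0.29×6.79 = 5.039
R = 231.5/5.039 = 45.94 kJ/min

45.94 kJ/min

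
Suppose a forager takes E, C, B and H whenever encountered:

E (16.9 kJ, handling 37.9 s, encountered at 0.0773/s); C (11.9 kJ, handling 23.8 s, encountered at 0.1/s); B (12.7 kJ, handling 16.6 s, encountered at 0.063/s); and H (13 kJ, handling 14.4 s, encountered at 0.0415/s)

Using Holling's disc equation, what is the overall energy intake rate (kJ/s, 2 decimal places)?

0.48 kJ/s

Energy encountered per unit search time: 0.0773×16.9 + 0.1×11.9 + 0.063×12.7 + 0.0415×13 = 3.836 kJ/s.
Handling time per unit search time: 0.0773×37.9 + 0.1×23.8 + 0.063×16.6 + 0.0415×14.4 = 6.953.
Rate = 3.836/(1 + 6.953) = 0.4823 kJ/s.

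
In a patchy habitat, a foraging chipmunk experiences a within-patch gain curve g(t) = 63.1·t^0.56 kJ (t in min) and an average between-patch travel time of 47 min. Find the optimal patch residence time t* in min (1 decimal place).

59.8 min

Maximise g(t)/(T+t): set derivative to zero → g'(t)(T+t) = g(t).
g'(t) = 0.56·63.1·t^-0.44. Setting 0.56·63.1·t^-0.44 = 63.1·t^0.56/(47+t) gives 0.56(47+t) = t, so 0.44·t = 0.56×47.
t* = 0.56×47/0.44 = 59.82 min.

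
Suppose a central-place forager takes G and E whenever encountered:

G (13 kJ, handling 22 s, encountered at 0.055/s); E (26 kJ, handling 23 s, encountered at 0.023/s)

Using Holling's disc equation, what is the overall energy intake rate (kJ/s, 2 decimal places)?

0.48 kJ/s

Energy encountered per unit search time: 0.055×13 + 0.023×26 = 1.313 kJ/s.
Handling time per unit search time: 0.055×22 + 0.023×23 = 1.739.
Rate = 1.313/(1 + 1.739) = 0.4794 kJ/s.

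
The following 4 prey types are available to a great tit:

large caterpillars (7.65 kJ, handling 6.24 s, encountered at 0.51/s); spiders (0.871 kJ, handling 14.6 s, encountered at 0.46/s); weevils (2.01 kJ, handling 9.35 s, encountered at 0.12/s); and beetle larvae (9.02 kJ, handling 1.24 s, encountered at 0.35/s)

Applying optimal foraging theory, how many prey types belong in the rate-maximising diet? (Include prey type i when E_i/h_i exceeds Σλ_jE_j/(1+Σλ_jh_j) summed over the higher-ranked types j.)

1

E/h in descending order: beetle larvae 7.27, large caterpillars 1.23, weevils 0.215, spiders 0.0597 kJ/s. The optimal diet is the largest prefix of this list for which every included type satisfies E_i/h_i > R on the types above it.
Rate on top 1: 2.202. large caterpillars: 1.23 < 2.202 → exclude; stop.
Optimal diet: beetle larvae — 1 of 4 types.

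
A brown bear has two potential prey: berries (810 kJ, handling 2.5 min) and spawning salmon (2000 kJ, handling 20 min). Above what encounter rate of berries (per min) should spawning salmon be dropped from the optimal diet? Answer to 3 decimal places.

At the threshold, the rate on berries alone equals the profitability of spawning salmon: λ·810/(1 + λ·2.5) = 2000/20 = 100.
Rearranging, λ(810 − 100×2.5) = 100, so λ = 100/560 = 0.1786 per min.

0.179 per min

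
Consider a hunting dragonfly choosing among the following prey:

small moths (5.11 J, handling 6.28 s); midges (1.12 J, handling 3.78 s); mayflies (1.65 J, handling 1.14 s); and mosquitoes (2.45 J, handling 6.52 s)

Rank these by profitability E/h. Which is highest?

mayflies

Profitability E/h (J/s): small moths = 5.11/6.28 = 0.814, midges = 1.12/3.78 = 0.296, mayflies = 1.65/1.14 = 1.45, mosquitoes = 2.45/6.52 = 0.376.
Ranked: mayflies > small moths > mosquitoes > midges.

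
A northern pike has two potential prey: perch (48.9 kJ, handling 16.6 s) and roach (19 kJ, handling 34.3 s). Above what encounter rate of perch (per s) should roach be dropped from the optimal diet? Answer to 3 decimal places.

0.014 per s

Drop roach once their profitability E₂/h₂ falls below the rate achievable on perch alone: E₂/h₂ = λE₁/(1 + λh₁).
Solve for λ: λE₁h₂ = E₂(1 + λh₁) → λ(E₁h₂ − E₂h₁) = E₂ → λ = E₂/(E₁h₂ − E₂h₁).
λ = 19/(48.9×34.3 − 19×16.6) = 19/1362 = 0.01395 per s.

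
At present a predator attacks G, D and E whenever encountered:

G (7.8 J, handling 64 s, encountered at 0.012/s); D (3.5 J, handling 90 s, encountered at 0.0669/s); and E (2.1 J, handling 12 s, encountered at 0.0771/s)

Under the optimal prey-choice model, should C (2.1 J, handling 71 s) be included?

No

On G, D and E alone, R = ΣλE/(1+Σλh) = 0.4897/8.714 = 0.05619 J/s.
C: E/h = 2.1/71 = 0.02958 J/s.
Since 0.02958 < R, time spent handling C is better spent searching.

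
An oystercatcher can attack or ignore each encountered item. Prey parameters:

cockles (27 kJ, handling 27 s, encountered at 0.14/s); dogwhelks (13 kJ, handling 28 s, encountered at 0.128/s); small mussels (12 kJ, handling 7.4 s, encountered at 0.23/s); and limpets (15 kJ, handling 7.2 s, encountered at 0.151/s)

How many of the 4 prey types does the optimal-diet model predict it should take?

Rank by E/h (kJ/s): limpets 2.08, small mussels 1.62, cockles 1, dogwhelks 0.464. Include each in turn until the next type's E/h falls below the running intake rate.
Rate on top 1: 1.085. small mussels: 1.62 > 1.085 → include.
Rate on top 2: 1.326. cockles: 1 < 1.326 → exclude; stop.
Optimal diet: limpets, small mussels — 2 of 4 types.

2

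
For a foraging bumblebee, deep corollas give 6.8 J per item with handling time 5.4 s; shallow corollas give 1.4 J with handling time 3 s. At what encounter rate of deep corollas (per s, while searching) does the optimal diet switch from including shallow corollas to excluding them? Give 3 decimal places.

0.109 per s

Drop shallow corollas once their profitability E₂/h₂ falls below the rate achievable on deep corollas alone: E₂/h₂ = λE₁/(1 + λh₁).
Solve for λ: λE₁h₂ = E₂(1 + λh₁) → λ(E₁h₂ − E₂h₁) = E₂ → λ = E₂/(E₁h₂ − E₂h₁).
λ = 1.4/(6.8×3 − 1.4×5.4) = 1.4/12.84 = 0.109 per s.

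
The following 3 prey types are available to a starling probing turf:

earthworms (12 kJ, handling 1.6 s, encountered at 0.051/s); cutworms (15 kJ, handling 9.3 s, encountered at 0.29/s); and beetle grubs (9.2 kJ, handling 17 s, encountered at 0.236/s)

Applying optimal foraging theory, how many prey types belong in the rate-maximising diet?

Profitabilities (E/h, kJ/s): earthworms 7.5, cutworms 1.61, beetle grubs 0.541. Add prey in this order while the next type's profitability exceeds the intake rate on those already taken.
Rate on top 1: 0.5658. cutworms: 1.61 > 0.5658 → include.
Rate on top 2: 1.313. beetle grubs: 0.541 < 1.313 → exclude; stop.
Optimal diet: earthworms, cutworms — 2 of 3 types.

2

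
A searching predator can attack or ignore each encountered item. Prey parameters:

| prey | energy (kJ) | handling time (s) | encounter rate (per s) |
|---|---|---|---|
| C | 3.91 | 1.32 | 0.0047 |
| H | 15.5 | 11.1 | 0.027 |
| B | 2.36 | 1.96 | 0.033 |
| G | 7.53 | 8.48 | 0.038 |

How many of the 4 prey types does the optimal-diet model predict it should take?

Profitabilities (E/h, kJ/s): C 2.96, H 1.4, B 1.2, G 0.888. Add prey in this order while the next type's profitability exceeds the intake rate on those already taken.
Rate on top 1: 0.01826. H: 1.4 > 0.01826 → include.
Rate on top 2: 0.3345. B: 1.2 > 0.3345 → include.
Rate on top 3: 0.3756. G: 0.888 > 0.3756 → include.
Optimal diet: C, H, B, G — 4 of 4 types.

4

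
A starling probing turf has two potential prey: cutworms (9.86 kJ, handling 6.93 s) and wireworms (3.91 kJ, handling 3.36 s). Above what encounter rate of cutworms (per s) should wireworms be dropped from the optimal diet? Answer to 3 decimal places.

At the threshold, the rate on cutworms alone equals the profitability of wireworms: λ·9.86/(1 + λ·6.93) = 3.91/3.36 = 1.164.
Rearranging, λ(9.86 − 1.164×6.93) = 1.164, so λ = 1.164/1.796 = 0.6481 per s.

0.648 per s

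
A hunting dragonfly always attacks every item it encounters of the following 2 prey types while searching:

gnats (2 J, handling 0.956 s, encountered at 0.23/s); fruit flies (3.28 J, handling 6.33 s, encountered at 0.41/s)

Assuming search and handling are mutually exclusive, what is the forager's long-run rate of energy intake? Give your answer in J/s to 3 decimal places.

0.473 J/s

R = Σλ_iE_i / (1 + Σλ_ih_i)
Numerator: 0.23×2 + 0.41×3.28 = 1.805
Denominator: 1 + 0.23×0.956 + 0.41×6.33 = 3.815
R = 1.805/3.815 = 0.4731 J/s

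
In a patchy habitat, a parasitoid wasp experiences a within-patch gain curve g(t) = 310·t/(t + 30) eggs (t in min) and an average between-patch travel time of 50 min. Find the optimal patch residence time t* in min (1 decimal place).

Optimal t* satisfies g'(t*) = g(t*)/(T + t*).
g'(t) = 310·30/(t + 30)². Setting 310·30/(t+30)² = 310t/[(t+30)(50+t)] gives 30(50+t) = t(t+30), so t² = 30×50 = 1500.
t* = √1500 = 38.73 min.

38.7 min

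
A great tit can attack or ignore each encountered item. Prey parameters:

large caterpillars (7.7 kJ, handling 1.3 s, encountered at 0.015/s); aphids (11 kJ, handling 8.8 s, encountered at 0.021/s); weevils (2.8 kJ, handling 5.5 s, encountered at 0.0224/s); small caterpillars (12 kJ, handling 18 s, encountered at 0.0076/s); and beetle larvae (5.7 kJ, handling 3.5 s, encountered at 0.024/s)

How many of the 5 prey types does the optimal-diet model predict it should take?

Profitabilities (E/h, kJ/s): large caterpillars 5.92, beetle larvae 1.63, aphids 1.25, small caterpillars 0.667, weevils 0.509. Add prey in this order while the next type's profitability exceeds the intake rate on those already taken.
Rate on top 1: 0.1133. beetle larvae: 1.63 > 0.1133 → include.
Rate on top 2: 0.2286. aphids: 1.25 > 0.2286 → include.
Rate on top 3: 0.3751. small caterpillars: 0.667 > 0.3751 → include.
Rate on top 4: 0.4031. weevils: 0.509 > 0.4031 → include.
Optimal diet: large caterpillars, beetle larvae, aphids, small caterpillars, weevils — 5 of 5 types.

5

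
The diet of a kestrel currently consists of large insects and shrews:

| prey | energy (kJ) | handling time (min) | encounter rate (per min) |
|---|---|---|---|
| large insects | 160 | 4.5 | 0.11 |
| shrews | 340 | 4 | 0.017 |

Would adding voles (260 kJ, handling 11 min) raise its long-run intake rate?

Yes

Intake rate on the current diet: R = (0.11×160 + 0.017×340) / (1 + 0.11×4.5 + 0.017×4) = 23.38/1.563 = 14.96 kJ/min.
Profitability of voles: 260/11 = 23.64 kJ/min.
23.64 > 14.96, so adding voles raises the average — include it.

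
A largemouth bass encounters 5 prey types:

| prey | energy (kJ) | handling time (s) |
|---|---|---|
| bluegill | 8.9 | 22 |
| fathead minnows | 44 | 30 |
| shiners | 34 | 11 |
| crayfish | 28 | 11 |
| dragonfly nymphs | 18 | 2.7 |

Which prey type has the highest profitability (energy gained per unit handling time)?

In descending order of E/h:
dragonfly nymphs: 18/2.7 = 6.67 kJ/s
shiners: 34/11 = 3.09 kJ/s
crayfish: 28/11 = 2.55 kJ/s
fathead minnows: 44/30 = 1.47 kJ/s
bluegill: 8.9/22 = 0.405 kJ/s

dragonfly nymphs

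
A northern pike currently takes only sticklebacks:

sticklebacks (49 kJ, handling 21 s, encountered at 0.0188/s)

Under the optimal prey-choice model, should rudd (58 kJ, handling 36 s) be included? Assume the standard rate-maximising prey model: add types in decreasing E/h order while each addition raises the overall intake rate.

Intake rate on the current diet: R = (0.0188×49) / (1 + 0.0188×21) = 0.9212/1.395 = 0.6605 kJ/s.
Profitability of rudd: 58/36 = 1.611 kJ/s.
1.611 > 0.6605, so adding rudd raises the average — include it.

Yes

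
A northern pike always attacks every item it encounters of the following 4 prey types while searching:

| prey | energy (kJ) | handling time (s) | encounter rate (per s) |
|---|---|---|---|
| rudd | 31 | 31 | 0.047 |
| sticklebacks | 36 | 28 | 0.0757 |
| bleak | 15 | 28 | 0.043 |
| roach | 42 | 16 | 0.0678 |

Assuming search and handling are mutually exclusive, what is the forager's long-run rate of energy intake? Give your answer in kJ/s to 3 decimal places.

R = Σλ_iE_i / (1 + Σλ_ih_i)
Numerator: 0.047×31 + 0.0757×36 + 0.043×15 + 0.0678×42 = 7.675
Denominator: 1 + 0.047×31 + 0.0757×28 + 0.043×28 + 0.0678×16 = 6.865
R = 7.675/6.865 = 1.118 kJ/s

1.118 kJ/s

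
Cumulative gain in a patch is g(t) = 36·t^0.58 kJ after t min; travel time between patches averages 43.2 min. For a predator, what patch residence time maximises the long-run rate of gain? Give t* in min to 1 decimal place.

59.7 min

By the marginal value theorem, leave when the instantaneous gain rate g'(t) equals the habitat-wide average g(t)/(T + t).
g'(t) = 0.58·36·t^-0.42. Setting 0.58·36·t^-0.42 = 36·t^0.58/(43.2+t) gives 0.58(43.2+t) = t, so 0.42·t = 0.58×43.2.
t* = 0.58×43.2/0.42 = 59.66 min.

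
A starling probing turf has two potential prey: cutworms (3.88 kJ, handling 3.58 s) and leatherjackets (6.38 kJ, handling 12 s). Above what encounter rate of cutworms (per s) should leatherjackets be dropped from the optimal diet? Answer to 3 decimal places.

0.269 per s

Drop leatherjackets once their profitability E₂/h₂ falls below the rate achievable on cutworms alone: E₂/h₂ = λE₁/(1 + λh₁).
Solve for λ: λE₁h₂ = E₂(1 + λh₁) → λ(E₁h₂ − E₂h₁) = E₂ → λ = E₂/(E₁h₂ − E₂h₁).
λ = 6.38/(3.88×12 − 6.38×3.58) = 6.38/23.72 = 0.269 per s.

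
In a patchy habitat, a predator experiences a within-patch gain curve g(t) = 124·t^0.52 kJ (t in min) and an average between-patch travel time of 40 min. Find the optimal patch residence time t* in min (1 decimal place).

Optimal t* satisfies g'(t*) = g(t*)/(T + t*).
g'(t) = 0.52·124·t^-0.48. Setting 0.52·124·t^-0.48 = 124·t^0.52/(40+t) gives 0.52(40+t) = t, so 0.48·t = 0.52×40.
t* = 0.52×40/0.48 = 43.33 min.

43.3 min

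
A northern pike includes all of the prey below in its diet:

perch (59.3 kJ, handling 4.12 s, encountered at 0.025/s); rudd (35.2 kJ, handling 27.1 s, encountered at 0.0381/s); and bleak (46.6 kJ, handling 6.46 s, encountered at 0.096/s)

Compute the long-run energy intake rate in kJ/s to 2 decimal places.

R = (0.025×59.3 + 0.0381×35.2 + 0.096×46.6) / (1 + 0.025×4.12 + 0.0381×27.1 + 0.096×6.46) = 7.297/2.756 = 2.648 kJ/s.

2.65 kJ/s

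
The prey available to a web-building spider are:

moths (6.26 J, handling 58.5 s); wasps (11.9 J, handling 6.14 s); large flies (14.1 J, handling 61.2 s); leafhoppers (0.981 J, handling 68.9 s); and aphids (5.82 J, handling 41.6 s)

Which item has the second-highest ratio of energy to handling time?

In descending order of E/h:
wasps: 11.9/6.14 = 1.94 J/s
large flies: 14.1/61.2 = 0.23 J/s
aphids: 5.82/41.6 = 0.14 J/s
moths: 6.26/58.5 = 0.107 J/s
leafhoppers: 0.981/68.9 = 0.0142 J/s

large flies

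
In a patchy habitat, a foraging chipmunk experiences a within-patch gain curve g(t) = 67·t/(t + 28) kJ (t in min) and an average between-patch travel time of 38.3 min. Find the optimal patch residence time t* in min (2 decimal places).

By the marginal value theorem, leave when the instantaneous gain rate g'(t) equals the habitat-wide average g(t)/(T + t).
g'(t) = 67·28/(t + 28)². Setting 67·28/(t+28)² = 67t/[(t+28)(38.3+t)] gives 28(38.3+t) = t(t+28), so t² = 28×38.3 = 1072.
t* = √1072 = 32.75 min.

32.75 min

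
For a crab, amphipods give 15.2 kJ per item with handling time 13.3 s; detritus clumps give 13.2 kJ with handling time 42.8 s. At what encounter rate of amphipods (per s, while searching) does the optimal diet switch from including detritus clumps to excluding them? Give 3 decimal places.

0.028 per s

Drop detritus clumps once their profitability E₂/h₂ falls below the rate achievable on amphipods alone: E₂/h₂ = λE₁/(1 + λh₁).
Solve for λ: λE₁h₂ = E₂(1 + λh₁) → λ(E₁h₂ − E₂h₁) = E₂ → λ = E₂/(E₁h₂ − E₂h₁).
λ = 13.2/(15.2×42.8 − 13.2×13.3) = 13.2/475 = 0.02779 per s.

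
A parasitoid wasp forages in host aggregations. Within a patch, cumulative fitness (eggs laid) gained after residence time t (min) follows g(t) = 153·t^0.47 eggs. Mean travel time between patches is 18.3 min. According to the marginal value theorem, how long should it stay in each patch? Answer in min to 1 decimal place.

By the marginal value theorem, leave when the instantaneous gain rate g'(t) equals the habitat-wide average g(t)/(T + t).
g'(t) = 0.47·153·t^-0.53. Setting 0.47·153·t^-0.53 = 153·t^0.47/(18.3+t) gives 0.47(18.3+t) = t, so 0.53·t = 0.47×18.3.
t* = 0.47×18.3/0.53 = 16.23 min.

16.2 min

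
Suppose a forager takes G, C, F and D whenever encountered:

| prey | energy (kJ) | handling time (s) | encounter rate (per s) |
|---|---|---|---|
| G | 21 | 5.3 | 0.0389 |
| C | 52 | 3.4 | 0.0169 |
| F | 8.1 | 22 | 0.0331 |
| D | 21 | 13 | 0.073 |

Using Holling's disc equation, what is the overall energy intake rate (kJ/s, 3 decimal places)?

1.189 kJ/s

R = Σλ_iE_i / (1 + Σλ_ih_i)
Numerator: 0.0389×21 + 0.0169×52 + 0.0331×8.1 + 0.073×21 = 3.497
Denominator: 1 + 0.0389×5.3 + 0.0169×3.4 + 0.0331×22 + 0.073×13 = 2.941
R = 3.497/2.941 = 1.189 kJ/s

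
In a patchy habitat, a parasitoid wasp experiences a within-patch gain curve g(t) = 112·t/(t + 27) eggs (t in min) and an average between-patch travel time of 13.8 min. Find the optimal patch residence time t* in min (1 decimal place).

19.3 min

Optimal t* satisfies g'(t*) = g(t*)/(T + t*).
g'(t) = 112·27/(t + 27)². Setting 112·27/(t+27)² = 112t/[(t+27)(13.8+t)] gives 27(13.8+t) = t(t+27), so t² = 27×13.8 = 372.6.
t* = √372.6 = 19.3 min.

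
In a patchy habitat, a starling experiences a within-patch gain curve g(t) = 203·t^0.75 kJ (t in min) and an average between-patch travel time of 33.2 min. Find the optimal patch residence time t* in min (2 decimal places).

99.60 min

Maximise g(t)/(T+t): set derivative to zero → g'(t)(T+t) = g(t).
g'(t) = 0.75·203·t^-0.25. Setting 0.75·203·t^-0.25 = 203·t^0.75/(33.2+t) gives 0.75(33.2+t) = t, so 0.25·t = 0.75×33.2.
t* = 0.75×33.2/0.25 = 99.6 min.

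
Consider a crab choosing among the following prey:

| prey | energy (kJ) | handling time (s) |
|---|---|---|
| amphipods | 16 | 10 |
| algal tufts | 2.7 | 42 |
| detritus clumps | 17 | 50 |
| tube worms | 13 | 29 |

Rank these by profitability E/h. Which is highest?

amphipods

Profitability E/h (kJ/s): amphipods = 16/10 = 1.6, algal tufts = 2.7/42 = 0.0643, detritus clumps = 17/50 = 0.34, tube worms = 13/29 = 0.448.
Ranked: amphipods > tube worms > detritus clumps > algal tufts.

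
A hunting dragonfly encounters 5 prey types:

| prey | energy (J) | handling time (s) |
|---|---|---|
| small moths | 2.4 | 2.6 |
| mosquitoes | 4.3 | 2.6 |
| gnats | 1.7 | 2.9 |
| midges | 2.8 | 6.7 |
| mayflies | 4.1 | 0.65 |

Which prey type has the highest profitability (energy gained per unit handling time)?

In descending order of E/h:
mayflies: 4.1/0.65 = 6.31 J/s
mosquitoes: 4.3/2.6 = 1.65 J/s
small moths: 2.4/2.6 = 0.923 J/s
gnats: 1.7/2.9 = 0.586 J/s
midges: 2.8/6.7 = 0.418 J/s

mayflies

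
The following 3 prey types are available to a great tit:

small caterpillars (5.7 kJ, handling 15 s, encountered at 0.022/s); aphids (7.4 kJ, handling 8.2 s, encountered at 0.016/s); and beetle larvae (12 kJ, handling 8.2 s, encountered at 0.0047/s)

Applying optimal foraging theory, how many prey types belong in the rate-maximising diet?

3

E/h in descending order: beetle larvae 1.46, aphids 0.902, small caterpillars 0.38 kJ/s. The optimal diet is the largest prefix of this list for which every included type satisfies E_i/h_i > R on the types above it.
Rate on top 1: 0.05431. aphids: 0.902 > 0.05431 → include.
Rate on top 2: 0.1494. small caterpillars: 0.38 > 0.1494 → include.
Optimal diet: beetle larvae, aphids, small caterpillars — 3 of 3 types.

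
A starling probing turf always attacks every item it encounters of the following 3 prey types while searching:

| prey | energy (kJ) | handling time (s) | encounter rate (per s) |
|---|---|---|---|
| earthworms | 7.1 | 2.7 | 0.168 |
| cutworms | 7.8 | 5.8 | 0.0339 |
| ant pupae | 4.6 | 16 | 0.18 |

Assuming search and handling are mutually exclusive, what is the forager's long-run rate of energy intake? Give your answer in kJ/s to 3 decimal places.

0.504 kJ/s

Energy encountered per unit search time: 0.168×7.1 + 0.0339×7.8 + 0.18×4.6 = 2.285 kJ/s.
Handling time per unit search time: 0.168×2.7 + 0.0339×5.8 + 0.18×16 = 3.53.
Rate = 2.285/(1 + 3.53) = 0.5044 kJ/s.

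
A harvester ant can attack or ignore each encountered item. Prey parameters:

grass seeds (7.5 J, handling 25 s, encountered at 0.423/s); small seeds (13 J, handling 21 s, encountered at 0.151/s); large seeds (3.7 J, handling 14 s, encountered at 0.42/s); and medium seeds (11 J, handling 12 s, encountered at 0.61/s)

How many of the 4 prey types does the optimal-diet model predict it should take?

1

Profitabilities (E/h, J/s): medium seeds 0.917, small seeds 0.619, grass seeds 0.3, large seeds 0.264. Add prey in this order while the next type's profitability exceeds the intake rate on those already taken.
Rate on top 1: 0.8065. small seeds: 0.619 < 0.8065 → exclude; stop.
Optimal diet: medium seeds — 1 of 4 types.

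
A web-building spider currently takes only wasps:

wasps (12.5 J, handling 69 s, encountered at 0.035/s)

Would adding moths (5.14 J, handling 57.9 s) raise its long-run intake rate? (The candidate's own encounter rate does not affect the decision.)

Current rate: (0.035×12.5)/(1 + 0.035×69) = 0.1281 J/s.
moths: E/h = 5.14/57.9 = 0.08877 J/s.
Since 0.08877 < R, time spent handling moths is better spent searching.

No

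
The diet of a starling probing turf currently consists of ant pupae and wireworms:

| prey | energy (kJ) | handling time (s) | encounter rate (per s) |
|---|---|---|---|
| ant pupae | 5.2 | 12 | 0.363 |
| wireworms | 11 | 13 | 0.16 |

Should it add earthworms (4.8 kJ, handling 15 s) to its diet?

No

Intake rate on the current diet: R = (0.363×5.2 + 0.16×11) / (1 + 0.363×12 + 0.16×13) = 3.648/7.436 = 0.4905 kJ/s.
Profitability of earthworms: 4.8/15 = 0.32 kJ/s.
Since 0.32 < R, time spent handling earthworms is better spent searching.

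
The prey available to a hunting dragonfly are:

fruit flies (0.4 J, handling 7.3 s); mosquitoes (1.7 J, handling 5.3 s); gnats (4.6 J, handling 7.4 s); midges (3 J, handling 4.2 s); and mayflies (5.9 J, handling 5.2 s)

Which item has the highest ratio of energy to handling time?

mayflies

In descending order of E/h:
mayflies: 5.9/5.2 = 1.13 J/s
midges: 3/4.2 = 0.714 J/s
gnats: 4.6/7.4 = 0.622 J/s
mosquitoes: 1.7/5.3 = 0.321 J/s
fruit flies: 0.4/7.3 = 0.0548 J/s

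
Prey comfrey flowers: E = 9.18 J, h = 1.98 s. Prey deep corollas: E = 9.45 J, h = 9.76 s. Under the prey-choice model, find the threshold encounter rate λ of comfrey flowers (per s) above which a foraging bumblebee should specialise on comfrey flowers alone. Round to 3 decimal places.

0.133 per s

At the threshold, the rate on comfrey flowers alone equals the profitability of deep corollas: λ·9.18/(1 + λ·1.98) = 9.45/9.76 = 0.9682.
Rearranging, λ(9.18 − 0.9682×1.98) = 0.9682, so λ = 0.9682/7.263 = 0.1333 per s.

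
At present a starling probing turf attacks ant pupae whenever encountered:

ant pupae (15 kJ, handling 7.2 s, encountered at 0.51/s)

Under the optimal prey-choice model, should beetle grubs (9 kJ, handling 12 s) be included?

On ant pupae alone, R = ΣλE/(1+Σλh) = 7.65/4.672 = 1.637 kJ/s.
Profitability of beetle grubs: 9/12 = 0.75 kJ/s.
0.75 < 1.637, so adding beetle grubs would lower the average — exclude it.

No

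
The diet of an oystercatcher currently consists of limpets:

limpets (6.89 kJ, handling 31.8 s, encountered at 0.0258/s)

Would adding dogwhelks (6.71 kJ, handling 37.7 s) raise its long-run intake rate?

Yes

Current rate: (0.0258×6.89)/(1 + 0.0258×31.8) = 0.09765 kJ/s.
dogwhelks: E/h = 6.71/37.7 = 0.178 kJ/s.
Since 0.178 > R, including dogwhelks increases the long-run rate.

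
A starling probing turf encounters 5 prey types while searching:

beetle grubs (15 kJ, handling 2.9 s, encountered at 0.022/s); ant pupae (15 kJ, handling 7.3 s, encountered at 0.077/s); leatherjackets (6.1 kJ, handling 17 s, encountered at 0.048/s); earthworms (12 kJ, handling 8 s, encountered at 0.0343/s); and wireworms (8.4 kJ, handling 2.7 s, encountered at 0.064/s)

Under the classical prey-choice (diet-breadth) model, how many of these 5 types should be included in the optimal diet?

Profitabilities (E/h, kJ/s): beetle grubs 5.17, wireworms 3.11, ant pupae 2.05, earthworms 1.5, leatherjackets 0.359. Add prey in this order while the next type's profitability exceeds the intake rate on those already taken.
Rate on top 1: 0.3102. wireworms: 3.11 > 0.3102 → include.
Rate on top 2: 0.7016. ant pupae: 2.05 > 0.7016 → include.
Rate on top 3: 1.124. earthworms: 1.5 > 1.124 → include.
Rate on top 4: 1.174. leatherjackets: 0.359 < 1.174 → exclude; stop.
Optimal diet: beetle grubs, wireworms, ant pupae, earthworms — 4 of 5 types.

4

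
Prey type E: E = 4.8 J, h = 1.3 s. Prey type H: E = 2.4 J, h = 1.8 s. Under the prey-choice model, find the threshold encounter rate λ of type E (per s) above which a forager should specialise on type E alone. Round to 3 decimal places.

At the threshold, the rate on type E alone equals the profitability of type H: λ·4.8/(1 + λ·1.3) = 2.4/1.8 = 1.333.
Rearranging, λ(4.8 − 1.333×1.3) = 1.333, so λ = 1.333/3.067 = 0.4348 per s.

0.435 per s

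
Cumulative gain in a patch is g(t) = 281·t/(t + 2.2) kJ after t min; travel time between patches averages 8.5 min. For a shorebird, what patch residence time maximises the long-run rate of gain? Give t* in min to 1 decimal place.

4.3 min

By the marginal value theorem, leave when the instantaneous gain rate g'(t) equals the habitat-wide average g(t)/(T + t).
g'(t) = 281·2.2/(t + 2.2)². Setting 281·2.2/(t+2.2)² = 281t/[(t+2.2)(8.5+t)] gives 2.2(8.5+t) = t(t+2.2), so t² = 2.2×8.5 = 18.7.
t* = √18.7 = 4.324 min.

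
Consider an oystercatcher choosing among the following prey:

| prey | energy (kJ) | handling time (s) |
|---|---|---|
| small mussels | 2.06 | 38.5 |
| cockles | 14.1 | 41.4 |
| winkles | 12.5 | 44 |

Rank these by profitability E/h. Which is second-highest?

In descending order of E/h:
cockles: 14.1/41.4 = 0.341 kJ/s
winkles: 12.5/44 = 0.284 kJ/s
small mussels: 2.06/38.5 = 0.0535 kJ/s

winkles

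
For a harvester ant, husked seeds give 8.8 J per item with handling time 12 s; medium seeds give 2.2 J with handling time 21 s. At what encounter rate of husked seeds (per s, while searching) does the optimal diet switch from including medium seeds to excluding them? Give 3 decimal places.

0.014 per s

The zero-one rule: include medium seeds iff E₂/h₂ > λE₁/(1+λh₁). Equality gives the switch point.
λE₁h₂ = E₂ + λE₂h₁ ⇒ λ = E₂/(E₁h₂ − E₂h₁) = 2.2/(184.8 − 26.4) = 0.01389 per s.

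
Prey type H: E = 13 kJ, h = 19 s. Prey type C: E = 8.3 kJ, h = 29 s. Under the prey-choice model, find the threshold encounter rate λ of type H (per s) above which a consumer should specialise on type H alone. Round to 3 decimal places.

0.038 per s

Drop type C once their profitability E₂/h₂ falls below the rate achievable on type H alone: E₂/h₂ = λE₁/(1 + λh₁).
Solve for λ: λE₁h₂ = E₂(1 + λh₁) → λ(E₁h₂ − E₂h₁) = E₂ → λ = E₂/(E₁h₂ − E₂h₁).
λ = 8.3/(13×29 − 8.3×19) = 8.3/219.3 = 0.03785 per s.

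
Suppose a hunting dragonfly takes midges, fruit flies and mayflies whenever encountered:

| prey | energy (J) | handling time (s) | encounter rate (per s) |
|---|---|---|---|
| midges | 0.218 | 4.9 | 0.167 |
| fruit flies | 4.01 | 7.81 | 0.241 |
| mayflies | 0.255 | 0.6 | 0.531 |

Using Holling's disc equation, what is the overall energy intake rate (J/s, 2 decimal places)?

R = Σλ_iE_i / (1 + Σλ_ih_i)
Numerator: 0.167×0.218 + 0.241×4.01 + 0.531×0.255 = 1.138
Denominator: 1 + 0.167×4.9 + 0.241×7.81 + 0.531×0.6 = 4.019
R = 1.138/4.019 = 0.2832 J/s

0.28 J/s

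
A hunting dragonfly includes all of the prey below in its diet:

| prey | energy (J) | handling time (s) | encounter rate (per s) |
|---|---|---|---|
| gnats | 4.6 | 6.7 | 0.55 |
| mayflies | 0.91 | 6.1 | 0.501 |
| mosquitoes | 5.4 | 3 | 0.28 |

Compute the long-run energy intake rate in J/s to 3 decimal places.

0.524 J/s

R = (0.55×4.6 + 0.501×0.91 + 0.28×5.4) / (1 + 0.55×6.7 + 0.501×6.1 + 0.28×3) = 4.498/8.581 = 0.5242 J/s.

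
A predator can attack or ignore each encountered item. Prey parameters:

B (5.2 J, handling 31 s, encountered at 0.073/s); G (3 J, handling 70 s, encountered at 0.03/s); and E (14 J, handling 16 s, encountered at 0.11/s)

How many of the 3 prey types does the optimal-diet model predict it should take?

Rank by E/h (J/s): E 0.875, B 0.168, G 0.0429. Include each in turn until the next type's E/h falls below the running intake rate.
Rate on top 1: 0.558. B: 0.168 < 0.558 → exclude; stop.
Optimal diet: E — 1 of 3 types.

1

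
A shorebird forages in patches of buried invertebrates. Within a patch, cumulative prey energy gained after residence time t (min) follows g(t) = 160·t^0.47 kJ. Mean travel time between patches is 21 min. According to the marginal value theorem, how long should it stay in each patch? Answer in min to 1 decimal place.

Optimal t* satisfies g'(t*) = g(t*)/(T + t*).
g'(t) = 0.47·160·t^-0.53. Setting 0.47·160·t^-0.53 = 160·t^0.47/(21+t) gives 0.47(21+t) = t, so 0.53·t = 0.47×21.
t* = 0.47×21/0.53 = 18.62 min.

18.6 min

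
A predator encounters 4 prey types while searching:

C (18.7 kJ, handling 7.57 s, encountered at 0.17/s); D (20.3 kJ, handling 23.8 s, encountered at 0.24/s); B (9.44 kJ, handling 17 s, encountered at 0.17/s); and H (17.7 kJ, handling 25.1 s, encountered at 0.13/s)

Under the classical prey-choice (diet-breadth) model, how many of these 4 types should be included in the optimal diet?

1

Rank by E/h (kJ/s): C 2.47, D 0.853, H 0.705, B 0.555. Include each in turn until the next type's E/h falls below the running intake rate.
Rate on top 1: 1.39. D: 0.853 < 1.39 → exclude; stop.
Optimal diet: C — 1 of 4 types.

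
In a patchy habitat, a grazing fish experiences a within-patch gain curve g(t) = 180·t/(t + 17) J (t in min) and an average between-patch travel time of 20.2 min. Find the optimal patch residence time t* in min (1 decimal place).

By the marginal value theorem, leave when the instantaneous gain rate g'(t) equals the habitat-wide average g(t)/(T + t).
g'(t) = 180·17/(t + 17)². Setting 180·17/(t+17)² = 180t/[(t+17)(20.2+t)] gives 17(20.2+t) = t(t+17), so t² = 17×20.2 = 343.4.
t* = √343.4 = 18.53 min.

18.5 min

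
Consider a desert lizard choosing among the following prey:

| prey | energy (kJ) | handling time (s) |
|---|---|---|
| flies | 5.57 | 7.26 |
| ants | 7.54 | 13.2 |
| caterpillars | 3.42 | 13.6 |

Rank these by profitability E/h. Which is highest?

In descending order of E/h:
flies: 5.57/7.26 = 0.767 kJ/s
ants: 7.54/13.2 = 0.571 kJ/s
caterpillars: 3.42/13.6 = 0.251 kJ/s

flies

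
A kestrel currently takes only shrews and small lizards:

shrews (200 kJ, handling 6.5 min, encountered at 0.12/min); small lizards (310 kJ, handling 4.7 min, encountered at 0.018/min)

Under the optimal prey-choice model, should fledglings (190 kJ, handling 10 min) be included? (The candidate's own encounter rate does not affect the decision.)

Yes

Current rate: (0.12×200 + 0.018×310)/(1 + 0.12×6.5 + 0.018×4.7) = 15.86 kJ/min.
fledglings: E/h = 190/10 = 19 kJ/min.
Since 19 > R, including fledglings increases the long-run rate.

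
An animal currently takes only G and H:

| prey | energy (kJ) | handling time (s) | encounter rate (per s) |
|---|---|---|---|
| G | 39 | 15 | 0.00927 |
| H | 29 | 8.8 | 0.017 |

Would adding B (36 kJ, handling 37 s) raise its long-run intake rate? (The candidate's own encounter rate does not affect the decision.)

Yes

Intake rate on the current diet: R = (0.00927×39 + 0.017×29) / (1 + 0.00927×15 + 0.017×8.8) = 0.8545/1.289 = 0.6631 kJ/s.
Profitability of B: 36/37 = 0.973 kJ/s.
0.973 > 0.6631, so adding B raises the average — include it.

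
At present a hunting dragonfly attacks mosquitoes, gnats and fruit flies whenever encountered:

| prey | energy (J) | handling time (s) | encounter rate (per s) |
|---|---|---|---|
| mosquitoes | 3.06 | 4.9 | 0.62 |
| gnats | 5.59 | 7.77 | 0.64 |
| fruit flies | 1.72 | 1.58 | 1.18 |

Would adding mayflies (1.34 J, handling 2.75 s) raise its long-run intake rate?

On mosquitoes, gnats and fruit flies alone, R = ΣλE/(1+Σλh) = 7.504/10.88 = 0.69 J/s.
Profitability of mayflies: 1.34/2.75 = 0.4873 J/s.
Since 0.4873 < R, time spent handling mayflies is better spent searching.

No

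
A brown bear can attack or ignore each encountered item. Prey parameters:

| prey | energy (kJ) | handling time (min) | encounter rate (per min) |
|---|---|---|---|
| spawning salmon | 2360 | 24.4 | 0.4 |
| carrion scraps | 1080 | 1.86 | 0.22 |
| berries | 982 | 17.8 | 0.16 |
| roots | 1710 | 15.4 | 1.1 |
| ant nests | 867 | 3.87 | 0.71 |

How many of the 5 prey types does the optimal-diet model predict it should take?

2

E/h in descending order: carrion scraps 581, ant nests 224, roots 111, spawning salmon 96.7, berries 55.2 kJ/min. The optimal diet is the largest prefix of this list for which every included type satisfies E_i/h_i > R on the types above it.
Rate on top 1: 168.6. ant nests: 224 > 168.6 → include.
Rate on top 2: 205.2. roots: 111 < 205.2 → exclude; stop.
Optimal diet: carrion scraps, ant nests — 2 of 5 types.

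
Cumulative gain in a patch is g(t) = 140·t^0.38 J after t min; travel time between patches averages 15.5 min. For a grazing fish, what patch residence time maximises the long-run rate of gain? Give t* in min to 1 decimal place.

Optimal t* satisfies g'(t*) = g(t*)/(T + t*).
g'(t) = 0.38·140·t^-0.62. Setting 0.38·140·t^-0.62 = 140·t^0.38/(15.5+t) gives 0.38(15.5+t) = t, so 0.62·t = 0.38×15.5.
t* = 0.38×15.5/0.62 = 9.5 min.

9.5 min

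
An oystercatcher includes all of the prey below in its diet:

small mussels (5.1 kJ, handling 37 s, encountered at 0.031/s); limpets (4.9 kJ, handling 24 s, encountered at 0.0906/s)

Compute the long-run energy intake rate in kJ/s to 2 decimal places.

0.14 kJ/s

R = Σλ_iE_i / (1 + Σλ_ih_i)
Numerator: 0.031×5.1 + 0.0906×4.9 = 0.602
Denominator: 1 + 0.031×37 + 0.0906×24 = 4.321
R = 0.602/4.321 = 0.1393 kJ/s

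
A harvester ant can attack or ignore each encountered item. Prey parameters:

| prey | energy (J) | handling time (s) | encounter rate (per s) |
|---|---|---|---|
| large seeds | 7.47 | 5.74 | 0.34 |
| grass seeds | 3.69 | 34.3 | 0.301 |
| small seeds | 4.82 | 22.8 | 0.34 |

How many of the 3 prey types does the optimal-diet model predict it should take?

1

E/h in descending order: large seeds 1.3, small seeds 0.211, grass seeds 0.108 J/s. The optimal diet is the largest prefix of this list for which every included type satisfies E_i/h_i > R on the types above it.
Rate on top 1: 0.8605. small seeds: 0.211 < 0.8605 → exclude; stop.
Optimal diet: large seeds — 1 of 3 types.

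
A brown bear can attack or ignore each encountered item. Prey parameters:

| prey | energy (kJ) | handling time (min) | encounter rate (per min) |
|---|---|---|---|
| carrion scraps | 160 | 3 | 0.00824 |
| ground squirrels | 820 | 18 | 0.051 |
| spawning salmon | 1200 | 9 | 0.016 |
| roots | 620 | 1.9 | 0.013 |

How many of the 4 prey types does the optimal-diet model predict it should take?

4

E/h in descending order: roots 326, spawning salmon 133, carrion scraps 53.3, ground squirrels 45.6 kJ/min. The optimal diet is the largest prefix of this list for which every included type satisfies E_i/h_i > R on the types above it.
Rate on top 1: 7.866. spawning salmon: 133 > 7.866 → include.
Rate on top 2: 23.33. carrion scraps: 53.3 > 23.33 → include.
Rate on top 3: 23.95. ground squirrels: 45.6 > 23.95 → include.
Optimal diet: roots, spawning salmon, carrion scraps, ground squirrels — 4 of 4 types.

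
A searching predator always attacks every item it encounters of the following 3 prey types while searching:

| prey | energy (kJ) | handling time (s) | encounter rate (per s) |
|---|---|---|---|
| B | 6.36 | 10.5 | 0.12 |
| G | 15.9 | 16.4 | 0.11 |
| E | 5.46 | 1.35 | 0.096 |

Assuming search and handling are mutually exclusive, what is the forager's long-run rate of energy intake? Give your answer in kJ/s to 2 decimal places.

0.72 kJ/s

Energy encountered per unit search time: 0.12×6.36 + 0.11×15.9 + 0.096×5.46 = 3.036 kJ/s.
Handling time per unit search time: 0.12×10.5 + 0.11×16.4 + 0.096×1.35 = 3.194.
Rate = 3.036/(1 + 3.194) = 0.724 kJ/s.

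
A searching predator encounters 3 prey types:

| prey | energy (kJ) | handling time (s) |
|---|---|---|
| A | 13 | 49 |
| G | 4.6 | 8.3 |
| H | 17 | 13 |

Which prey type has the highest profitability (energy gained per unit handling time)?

In descending order of E/h:
H: 17/13 = 1.31 kJ/s
G: 4.6/8.3 = 0.554 kJ/s
A: 13/49 = 0.265 kJ/s

H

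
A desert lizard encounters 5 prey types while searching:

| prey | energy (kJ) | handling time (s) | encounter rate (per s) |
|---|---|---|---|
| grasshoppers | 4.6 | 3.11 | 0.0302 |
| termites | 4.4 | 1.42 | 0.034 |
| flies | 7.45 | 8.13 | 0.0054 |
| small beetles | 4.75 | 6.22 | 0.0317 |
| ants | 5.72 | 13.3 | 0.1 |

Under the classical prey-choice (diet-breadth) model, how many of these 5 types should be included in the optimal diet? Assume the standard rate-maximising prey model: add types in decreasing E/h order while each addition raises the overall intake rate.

Profitabilities (E/h, kJ/s): termites 3.1, grasshoppers 1.48, flies 0.916, small beetles 0.764, ants 0.43. Add prey in this order while the next type's profitability exceeds the intake rate on those already taken.
Rate on top 1: 0.1427. grasshoppers: 1.48 > 0.1427 → include.
Rate on top 2: 0.2526. flies: 0.916 > 0.2526 → include.
Rate on top 3: 0.2772. small beetles: 0.764 > 0.2772 → include.
Rate on top 4: 0.3465. ants: 0.43 > 0.3465 → include.
Optimal diet: termites, grasshoppers, flies, small beetles, ants — 5 of 5 types.

5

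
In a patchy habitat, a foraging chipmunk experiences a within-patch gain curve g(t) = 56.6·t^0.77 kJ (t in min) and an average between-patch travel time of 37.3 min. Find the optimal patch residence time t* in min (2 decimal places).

124.87 min

Maximise g(t)/(T+t): set derivative to zero → g'(t)(T+t) = g(t).
g'(t) = 0.77·56.6·t^-0.23. Setting 0.77·56.6·t^-0.23 = 56.6·t^0.77/(37.3+t) gives 0.77(37.3+t) = t, so 0.23·t = 0.77×37.3.
t* = 0.77×37.3/0.23 = 124.9 min.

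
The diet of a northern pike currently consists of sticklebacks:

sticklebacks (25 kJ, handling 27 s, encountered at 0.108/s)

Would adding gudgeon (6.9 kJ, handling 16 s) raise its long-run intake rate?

No

On sticklebacks alone, R = ΣλE/(1+Σλh) = 2.7/3.916 = 0.6895 kJ/s.
Profitability of gudgeon: 6.9/16 = 0.4313 kJ/s.
0.4313 < 0.6895, so adding gudgeon would lower the average — exclude it.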